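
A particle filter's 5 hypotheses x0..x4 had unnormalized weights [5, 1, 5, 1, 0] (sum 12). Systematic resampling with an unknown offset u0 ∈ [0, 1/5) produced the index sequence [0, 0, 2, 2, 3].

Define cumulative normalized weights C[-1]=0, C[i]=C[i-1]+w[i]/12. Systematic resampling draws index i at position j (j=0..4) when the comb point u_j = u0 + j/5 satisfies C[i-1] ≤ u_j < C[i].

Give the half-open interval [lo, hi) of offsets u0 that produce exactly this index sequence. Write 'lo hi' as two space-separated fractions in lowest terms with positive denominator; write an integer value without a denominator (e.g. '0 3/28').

7/60 1/5

C = [5/12, 1/2, 11/12, 1, 1]
j=0 picked index 0: u0 ∈ [0, 5/12)
j=1 picked index 0: u0 ∈ [-1/5, 13/60)
j=2 picked index 2: u0 ∈ [1/10, 31/60)
j=3 picked index 2: u0 ∈ [-1/10, 19/60)
j=4 picked index 3: u0 ∈ [7/60, 1/5)
intersection: [7/60, 1/5)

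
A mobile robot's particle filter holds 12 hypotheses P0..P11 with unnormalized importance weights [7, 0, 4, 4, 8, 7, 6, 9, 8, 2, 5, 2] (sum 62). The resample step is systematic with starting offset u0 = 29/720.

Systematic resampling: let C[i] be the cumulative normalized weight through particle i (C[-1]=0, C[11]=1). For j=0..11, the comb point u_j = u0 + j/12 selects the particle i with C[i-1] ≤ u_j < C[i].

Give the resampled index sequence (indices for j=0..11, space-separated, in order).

C = [7/62, 7/62, 11/62, 15/62, 23/62, 15/31, 18/31, 45/62, 53/62, 55/62, 30/31, 1]
j=0: u_0=29/720 ∈ [0, 7/62) → index 0
j=1: u_1=89/720 ∈ [7/62, 11/62) → index 2
j=2: u_2=149/720 ∈ [11/62, 15/62) → index 3
j=3: u_3=209/720 ∈ [15/62, 23/62) → index 4
j=4: u_4=269/720 ∈ [23/62, 15/31) → index 5
j=5: u_5=329/720 ∈ [23/62, 15/31) → index 5
j=6: u_6=389/720 ∈ [15/31, 18/31) → index 6
j=7: u_7=449/720 ∈ [18/31, 45/62) → index 7
j=8: u_8=509/720 ∈ [18/31, 45/62) → index 7
j=9: u_9=569/720 ∈ [45/62, 53/62) → index 8
j=10: u_10=629/720 ∈ [53/62, 55/62) → index 9
j=11: u_11=689/720 ∈ [55/62, 30/31) → index 10

0 2 3 4 5 5 6 7 7 8 9 10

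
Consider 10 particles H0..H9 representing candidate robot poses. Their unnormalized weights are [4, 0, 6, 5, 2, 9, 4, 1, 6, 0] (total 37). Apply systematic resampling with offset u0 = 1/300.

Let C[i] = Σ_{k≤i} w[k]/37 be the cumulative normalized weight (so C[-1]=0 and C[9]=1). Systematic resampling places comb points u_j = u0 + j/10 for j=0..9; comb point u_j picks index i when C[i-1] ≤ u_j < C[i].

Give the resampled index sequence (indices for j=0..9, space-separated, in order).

C = [4/37, 4/37, 10/37, 15/37, 17/37, 26/37, 30/37, 31/37, 1, 1]
j=0: u_0=1/300 ∈ [0, 4/37) → index 0
j=1: u_1=31/300 ∈ [0, 4/37) → index 0
j=2: u_2=61/300 ∈ [4/37, 10/37) → index 2
j=3: u_3=91/300 ∈ [10/37, 15/37) → index 3
j=4: u_4=121/300 ∈ [10/37, 15/37) → index 3
j=5: u_5=151/300 ∈ [17/37, 26/37) → index 5
j=6: u_6=181/300 ∈ [17/37, 26/37) → index 5
j=7: u_7=211/300 ∈ [26/37, 30/37) → index 6
j=8: u_8=241/300 ∈ [26/37, 30/37) → index 6
j=9: u_9=271/300 ∈ [31/37, 1) → index 8

0 0 2 3 3 5 5 6 6 8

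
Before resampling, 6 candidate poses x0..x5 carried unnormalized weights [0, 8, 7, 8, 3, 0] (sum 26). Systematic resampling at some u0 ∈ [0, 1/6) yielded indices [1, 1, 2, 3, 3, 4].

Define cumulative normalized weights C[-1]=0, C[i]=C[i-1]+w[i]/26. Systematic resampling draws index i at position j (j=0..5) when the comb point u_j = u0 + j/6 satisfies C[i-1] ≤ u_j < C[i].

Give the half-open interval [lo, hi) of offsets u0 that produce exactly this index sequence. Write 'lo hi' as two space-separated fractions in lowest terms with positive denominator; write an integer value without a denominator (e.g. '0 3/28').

C = [0, 4/13, 15/26, 23/26, 1, 1]
j=0 picked index 1: u0 ∈ [0, 4/13)
j=1 picked index 1: u0 ∈ [-1/6, 11/78)
j=2 picked index 2: u0 ∈ [-1/39, 19/78)
j=3 picked index 3: u0 ∈ [1/13, 5/13)
j=4 picked index 3: u0 ∈ [-7/78, 17/78)
j=5 picked index 4: u0 ∈ [2/39, 1/6)
intersection: [1/13, 11/78)

1/13 11/78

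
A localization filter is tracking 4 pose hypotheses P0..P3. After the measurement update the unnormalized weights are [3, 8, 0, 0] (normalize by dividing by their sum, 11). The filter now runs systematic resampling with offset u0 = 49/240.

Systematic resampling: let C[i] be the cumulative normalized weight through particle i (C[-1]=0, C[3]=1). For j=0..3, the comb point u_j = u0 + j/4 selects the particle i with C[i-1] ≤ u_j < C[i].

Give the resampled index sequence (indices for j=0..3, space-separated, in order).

0 1 1 1

C = [3/11, 1, 1, 1]
j=0: u_0=49/240 ∈ [0, 3/11) → index 0
j=1: u_1=109/240 ∈ [3/11, 1) → index 1
j=2: u_2=169/240 ∈ [3/11, 1) → index 1
j=3: u_3=229/240 ∈ [3/11, 1) → index 1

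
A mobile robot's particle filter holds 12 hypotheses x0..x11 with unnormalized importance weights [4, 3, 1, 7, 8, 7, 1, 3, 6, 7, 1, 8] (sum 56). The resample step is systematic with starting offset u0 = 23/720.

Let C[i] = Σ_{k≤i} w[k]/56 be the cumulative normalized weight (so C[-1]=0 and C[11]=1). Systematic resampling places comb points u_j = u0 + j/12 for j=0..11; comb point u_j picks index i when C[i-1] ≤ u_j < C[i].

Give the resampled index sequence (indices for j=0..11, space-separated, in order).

0 1 3 4 4 5 5 8 8 9 11 11

C = [1/14, 1/8, 1/7, 15/56, 23/56, 15/28, 31/56, 17/28, 5/7, 47/56, 6/7, 1]
j=0: u_0=23/720 ∈ [0, 1/14) → index 0
j=1: u_1=83/720 ∈ [1/14, 1/8) → index 1
j=2: u_2=143/720 ∈ [1/7, 15/56) → index 3
j=3: u_3=203/720 ∈ [15/56, 23/56) → index 4
j=4: u_4=263/720 ∈ [15/56, 23/56) → index 4
j=5: u_5=323/720 ∈ [23/56, 15/28) → index 5
j=6: u_6=383/720 ∈ [23/56, 15/28) → index 5
j=7: u_7=443/720 ∈ [17/28, 5/7) → index 8
j=8: u_8=503/720 ∈ [17/28, 5/7) → index 8
j=9: u_9=563/720 ∈ [5/7, 47/56) → index 9
j=10: u_10=623/720 ∈ [6/7, 1) → index 11
j=11: u_11=683/720 ∈ [6/7, 1) → index 11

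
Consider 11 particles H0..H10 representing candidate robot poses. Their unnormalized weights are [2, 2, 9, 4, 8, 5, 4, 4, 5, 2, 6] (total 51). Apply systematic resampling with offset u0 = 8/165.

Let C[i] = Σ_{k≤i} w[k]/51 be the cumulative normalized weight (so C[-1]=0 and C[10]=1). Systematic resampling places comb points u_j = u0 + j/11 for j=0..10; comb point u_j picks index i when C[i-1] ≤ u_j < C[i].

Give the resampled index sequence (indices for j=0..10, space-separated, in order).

1 2 2 3 4 5 6 7 8 9 10

C = [2/51, 4/51, 13/51, 1/3, 25/51, 10/17, 2/3, 38/51, 43/51, 15/17, 1]
j=0: u_0=8/165 ∈ [2/51, 4/51) → index 1
j=1: u_1=23/165 ∈ [4/51, 13/51) → index 2
j=2: u_2=38/165 ∈ [4/51, 13/51) → index 2
j=3: u_3=53/165 ∈ [13/51, 1/3) → index 3
j=4: u_4=68/165 ∈ [1/3, 25/51) → index 4
j=5: u_5=83/165 ∈ [25/51, 10/17) → index 5
j=6: u_6=98/165 ∈ [10/17, 2/3) → index 6
j=7: u_7=113/165 ∈ [2/3, 38/51) → index 7
j=8: u_8=128/165 ∈ [38/51, 43/51) → index 8
j=9: u_9=13/15 ∈ [43/51, 15/17) → index 9
j=10: u_10=158/165 ∈ [15/17, 1) → index 10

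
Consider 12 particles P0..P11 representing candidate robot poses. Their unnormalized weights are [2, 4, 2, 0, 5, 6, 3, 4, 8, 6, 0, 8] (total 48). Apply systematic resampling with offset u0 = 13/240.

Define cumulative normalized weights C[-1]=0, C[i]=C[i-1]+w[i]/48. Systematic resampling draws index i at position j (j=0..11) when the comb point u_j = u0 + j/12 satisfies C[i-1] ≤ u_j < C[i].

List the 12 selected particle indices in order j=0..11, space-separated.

1 2 4 5 5 7 8 8 9 9 11 11

C = [1/24, 1/8, 1/6, 1/6, 13/48, 19/48, 11/24, 13/24, 17/24, 5/6, 5/6, 1]
j=0: u_0=13/240 ∈ [1/24, 1/8) → index 1
j=1: u_1=11/80 ∈ [1/8, 1/6) → index 2
j=2: u_2=53/240 ∈ [1/6, 13/48) → index 4
j=3: u_3=73/240 ∈ [13/48, 19/48) → index 5
j=4: u_4=31/80 ∈ [13/48, 19/48) → index 5
j=5: u_5=113/240 ∈ [11/24, 13/24) → index 7
j=6: u_6=133/240 ∈ [13/24, 17/24) → index 8
j=7: u_7=51/80 ∈ [13/24, 17/24) → index 8
j=8: u_8=173/240 ∈ [17/24, 5/6) → index 9
j=9: u_9=193/240 ∈ [17/24, 5/6) → index 9
j=10: u_10=71/80 ∈ [5/6, 1) → index 11
j=11: u_11=233/240 ∈ [5/6, 1) → index 11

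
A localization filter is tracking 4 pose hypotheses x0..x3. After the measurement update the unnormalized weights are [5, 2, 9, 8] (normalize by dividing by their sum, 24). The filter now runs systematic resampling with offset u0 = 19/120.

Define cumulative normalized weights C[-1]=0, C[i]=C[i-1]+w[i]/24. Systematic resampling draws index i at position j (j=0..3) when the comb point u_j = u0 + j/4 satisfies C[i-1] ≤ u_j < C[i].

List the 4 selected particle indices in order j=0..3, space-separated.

0 2 2 3

C = [5/24, 7/24, 2/3, 1]
j=0: u_0=19/120 ∈ [0, 5/24) → index 0
j=1: u_1=49/120 ∈ [7/24, 2/3) → index 2
j=2: u_2=79/120 ∈ [7/24, 2/3) → index 2
j=3: u_3=109/120 ∈ [2/3, 1) → index 3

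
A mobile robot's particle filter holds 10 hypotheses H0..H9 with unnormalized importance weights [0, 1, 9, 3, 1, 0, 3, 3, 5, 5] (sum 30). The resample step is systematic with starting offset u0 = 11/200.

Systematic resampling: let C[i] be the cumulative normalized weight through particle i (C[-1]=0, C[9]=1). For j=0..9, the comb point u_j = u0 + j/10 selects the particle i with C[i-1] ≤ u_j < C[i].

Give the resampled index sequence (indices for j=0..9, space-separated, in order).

2 2 2 3 4 6 7 8 9 9

C = [0, 1/30, 1/3, 13/30, 7/15, 7/15, 17/30, 2/3, 5/6, 1]
j=0: u_0=11/200 ∈ [1/30, 1/3) → index 2
j=1: u_1=31/200 ∈ [1/30, 1/3) → index 2
j=2: u_2=51/200 ∈ [1/30, 1/3) → index 2
j=3: u_3=71/200 ∈ [1/3, 13/30) → index 3
j=4: u_4=91/200 ∈ [13/30, 7/15) → index 4
j=5: u_5=111/200 ∈ [7/15, 17/30) → index 6
j=6: u_6=131/200 ∈ [17/30, 2/3) → index 7
j=7: u_7=151/200 ∈ [2/3, 5/6) → index 8
j=8: u_8=171/200 ∈ [5/6, 1) → index 9
j=9: u_9=191/200 ∈ [5/6, 1) → index 9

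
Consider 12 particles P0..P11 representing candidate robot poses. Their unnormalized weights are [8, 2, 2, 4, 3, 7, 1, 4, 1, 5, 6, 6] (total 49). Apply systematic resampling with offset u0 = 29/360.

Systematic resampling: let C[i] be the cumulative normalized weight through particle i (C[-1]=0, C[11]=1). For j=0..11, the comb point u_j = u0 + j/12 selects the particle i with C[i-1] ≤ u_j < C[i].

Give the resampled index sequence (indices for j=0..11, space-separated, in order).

C = [8/49, 10/49, 12/49, 16/49, 19/49, 26/49, 27/49, 31/49, 32/49, 37/49, 43/49, 1]
j=0: u_0=29/360 ∈ [0, 8/49) → index 0
j=1: u_1=59/360 ∈ [8/49, 10/49) → index 1
j=2: u_2=89/360 ∈ [12/49, 16/49) → index 3
j=3: u_3=119/360 ∈ [16/49, 19/49) → index 4
j=4: u_4=149/360 ∈ [19/49, 26/49) → index 5
j=5: u_5=179/360 ∈ [19/49, 26/49) → index 5
j=6: u_6=209/360 ∈ [27/49, 31/49) → index 7
j=7: u_7=239/360 ∈ [32/49, 37/49) → index 9
j=8: u_8=269/360 ∈ [32/49, 37/49) → index 9
j=9: u_9=299/360 ∈ [37/49, 43/49) → index 10
j=10: u_10=329/360 ∈ [43/49, 1) → index 11
j=11: u_11=359/360 ∈ [43/49, 1) → index 11

0 1 3 4 5 5 7 9 9 10 11 11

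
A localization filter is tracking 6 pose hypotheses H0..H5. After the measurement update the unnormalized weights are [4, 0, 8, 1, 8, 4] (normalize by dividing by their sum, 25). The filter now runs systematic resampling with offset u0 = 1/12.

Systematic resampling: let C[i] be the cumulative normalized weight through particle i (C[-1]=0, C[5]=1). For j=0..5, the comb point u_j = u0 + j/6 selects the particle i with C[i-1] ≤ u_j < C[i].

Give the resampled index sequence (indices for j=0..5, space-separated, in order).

C = [4/25, 4/25, 12/25, 13/25, 21/25, 1]
j=0: u_0=1/12 ∈ [0, 4/25) → index 0
j=1: u_1=1/4 ∈ [4/25, 12/25) → index 2
j=2: u_2=5/12 ∈ [4/25, 12/25) → index 2
j=3: u_3=7/12 ∈ [13/25, 21/25) → index 4
j=4: u_4=3/4 ∈ [13/25, 21/25) → index 4
j=5: u_5=11/12 ∈ [21/25, 1) → index 5

0 2 2 4 4 5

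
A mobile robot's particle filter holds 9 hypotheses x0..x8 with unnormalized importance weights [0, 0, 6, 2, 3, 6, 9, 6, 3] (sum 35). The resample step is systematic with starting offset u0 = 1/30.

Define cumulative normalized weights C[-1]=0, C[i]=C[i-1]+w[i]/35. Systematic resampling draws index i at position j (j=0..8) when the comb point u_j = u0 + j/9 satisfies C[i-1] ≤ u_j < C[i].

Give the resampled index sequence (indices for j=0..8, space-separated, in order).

2 2 4 5 5 6 6 7 8

C = [0, 0, 6/35, 8/35, 11/35, 17/35, 26/35, 32/35, 1]
j=0: u_0=1/30 ∈ [0, 6/35) → index 2
j=1: u_1=13/90 ∈ [0, 6/35) → index 2
j=2: u_2=23/90 ∈ [8/35, 11/35) → index 4
j=3: u_3=11/30 ∈ [11/35, 17/35) → index 5
j=4: u_4=43/90 ∈ [11/35, 17/35) → index 5
j=5: u_5=53/90 ∈ [17/35, 26/35) → index 6
j=6: u_6=7/10 ∈ [17/35, 26/35) → index 6
j=7: u_7=73/90 ∈ [26/35, 32/35) → index 7
j=8: u_8=83/90 ∈ [32/35, 1) → index 8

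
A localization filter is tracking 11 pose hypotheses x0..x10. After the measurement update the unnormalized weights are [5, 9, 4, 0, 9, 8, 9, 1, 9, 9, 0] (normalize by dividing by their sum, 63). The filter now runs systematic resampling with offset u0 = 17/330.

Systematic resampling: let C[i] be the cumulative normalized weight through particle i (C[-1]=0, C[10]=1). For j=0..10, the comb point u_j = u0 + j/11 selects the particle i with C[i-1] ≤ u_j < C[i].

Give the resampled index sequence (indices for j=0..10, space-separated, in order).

C = [5/63, 2/9, 2/7, 2/7, 3/7, 5/9, 44/63, 5/7, 6/7, 1, 1]
j=0: u_0=17/330 ∈ [0, 5/63) → index 0
j=1: u_1=47/330 ∈ [5/63, 2/9) → index 1
j=2: u_2=7/30 ∈ [2/9, 2/7) → index 2
j=3: u_3=107/330 ∈ [2/7, 3/7) → index 4
j=4: u_4=137/330 ∈ [2/7, 3/7) → index 4
j=5: u_5=167/330 ∈ [3/7, 5/9) → index 5
j=6: u_6=197/330 ∈ [5/9, 44/63) → index 6
j=7: u_7=227/330 ∈ [5/9, 44/63) → index 6
j=8: u_8=257/330 ∈ [5/7, 6/7) → index 8
j=9: u_9=287/330 ∈ [6/7, 1) → index 9
j=10: u_10=317/330 ∈ [6/7, 1) → index 9

0 1 2 4 4 5 6 6 8 9 9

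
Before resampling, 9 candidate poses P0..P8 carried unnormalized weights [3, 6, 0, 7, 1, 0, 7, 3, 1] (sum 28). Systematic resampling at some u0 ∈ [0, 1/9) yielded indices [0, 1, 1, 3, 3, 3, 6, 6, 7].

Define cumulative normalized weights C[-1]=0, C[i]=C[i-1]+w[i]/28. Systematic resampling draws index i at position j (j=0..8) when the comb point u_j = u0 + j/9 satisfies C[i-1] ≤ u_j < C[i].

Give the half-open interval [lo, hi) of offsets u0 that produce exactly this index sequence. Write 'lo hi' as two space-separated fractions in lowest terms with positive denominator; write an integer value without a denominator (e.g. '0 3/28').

C = [3/28, 9/28, 9/28, 4/7, 17/28, 17/28, 6/7, 27/28, 1]
j=0 picked index 0: u0 ∈ [0, 3/28)
j=1 picked index 1: u0 ∈ [-1/252, 53/252)
j=2 picked index 1: u0 ∈ [-29/252, 25/252)
j=3 picked index 3: u0 ∈ [-1/84, 5/21)
j=4 picked index 3: u0 ∈ [-31/252, 8/63)
j=5 picked index 3: u0 ∈ [-59/252, 1/63)
j=6 picked index 6: u0 ∈ [-5/84, 4/21)
j=7 picked index 6: u0 ∈ [-43/252, 5/63)
j=8 picked index 7: u0 ∈ [-2/63, 19/252)
intersection: [0, 1/63)

0 1/63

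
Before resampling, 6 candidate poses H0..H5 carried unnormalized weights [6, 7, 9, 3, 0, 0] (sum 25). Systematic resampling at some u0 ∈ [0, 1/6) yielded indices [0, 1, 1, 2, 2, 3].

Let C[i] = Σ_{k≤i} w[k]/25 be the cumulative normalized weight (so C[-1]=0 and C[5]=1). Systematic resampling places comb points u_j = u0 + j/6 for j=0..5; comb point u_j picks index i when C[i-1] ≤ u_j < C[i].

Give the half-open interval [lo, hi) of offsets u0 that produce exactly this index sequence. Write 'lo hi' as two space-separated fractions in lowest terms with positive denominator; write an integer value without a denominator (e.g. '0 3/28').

C = [6/25, 13/25, 22/25, 1, 1, 1]
j=0 picked index 0: u0 ∈ [0, 6/25)
j=1 picked index 1: u0 ∈ [11/150, 53/150)
j=2 picked index 1: u0 ∈ [-7/75, 14/75)
j=3 picked index 2: u0 ∈ [1/50, 19/50)
j=4 picked index 2: u0 ∈ [-11/75, 16/75)
j=5 picked index 3: u0 ∈ [7/150, 1/6)
intersection: [11/150, 1/6)

11/150 1/6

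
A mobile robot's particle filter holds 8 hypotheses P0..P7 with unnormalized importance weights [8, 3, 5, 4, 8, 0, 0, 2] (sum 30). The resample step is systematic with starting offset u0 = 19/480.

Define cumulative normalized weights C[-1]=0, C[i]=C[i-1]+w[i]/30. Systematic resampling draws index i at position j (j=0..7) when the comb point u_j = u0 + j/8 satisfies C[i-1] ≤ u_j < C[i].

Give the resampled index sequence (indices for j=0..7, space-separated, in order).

C = [4/15, 11/30, 8/15, 2/3, 14/15, 14/15, 14/15, 1]
j=0: u_0=19/480 ∈ [0, 4/15) → index 0
j=1: u_1=79/480 ∈ [0, 4/15) → index 0
j=2: u_2=139/480 ∈ [4/15, 11/30) → index 1
j=3: u_3=199/480 ∈ [11/30, 8/15) → index 2
j=4: u_4=259/480 ∈ [8/15, 2/3) → index 3
j=5: u_5=319/480 ∈ [8/15, 2/3) → index 3
j=6: u_6=379/480 ∈ [2/3, 14/15) → index 4
j=7: u_7=439/480 ∈ [2/3, 14/15) → index 4

0 0 1 2 3 3 4 4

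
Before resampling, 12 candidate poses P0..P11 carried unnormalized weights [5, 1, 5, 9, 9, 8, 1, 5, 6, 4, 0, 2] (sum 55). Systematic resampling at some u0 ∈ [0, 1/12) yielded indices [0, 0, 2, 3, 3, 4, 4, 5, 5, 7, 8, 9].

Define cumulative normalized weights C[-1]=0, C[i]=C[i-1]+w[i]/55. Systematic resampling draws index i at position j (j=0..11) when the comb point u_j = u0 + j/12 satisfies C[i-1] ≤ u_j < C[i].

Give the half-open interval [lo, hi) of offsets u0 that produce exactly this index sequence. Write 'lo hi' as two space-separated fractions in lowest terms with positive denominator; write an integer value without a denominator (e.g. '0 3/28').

0 1/165

C = [1/11, 6/55, 1/5, 4/11, 29/55, 37/55, 38/55, 43/55, 49/55, 53/55, 53/55, 1]
j=0 picked index 0: u0 ∈ [0, 1/11)
j=1 picked index 0: u0 ∈ [-1/12, 1/132)
j=2 picked index 2: u0 ∈ [-19/330, 1/30)
j=3 picked index 3: u0 ∈ [-1/20, 5/44)
j=4 picked index 3: u0 ∈ [-2/15, 1/33)
j=5 picked index 4: u0 ∈ [-7/132, 73/660)
j=6 picked index 4: u0 ∈ [-3/22, 3/110)
j=7 picked index 5: u0 ∈ [-37/660, 59/660)
j=8 picked index 5: u0 ∈ [-23/165, 1/165)
j=9 picked index 7: u0 ∈ [-13/220, 7/220)
j=10 picked index 8: u0 ∈ [-17/330, 19/330)
j=11 picked index 9: u0 ∈ [-17/660, 31/660)
intersection: [0, 1/165)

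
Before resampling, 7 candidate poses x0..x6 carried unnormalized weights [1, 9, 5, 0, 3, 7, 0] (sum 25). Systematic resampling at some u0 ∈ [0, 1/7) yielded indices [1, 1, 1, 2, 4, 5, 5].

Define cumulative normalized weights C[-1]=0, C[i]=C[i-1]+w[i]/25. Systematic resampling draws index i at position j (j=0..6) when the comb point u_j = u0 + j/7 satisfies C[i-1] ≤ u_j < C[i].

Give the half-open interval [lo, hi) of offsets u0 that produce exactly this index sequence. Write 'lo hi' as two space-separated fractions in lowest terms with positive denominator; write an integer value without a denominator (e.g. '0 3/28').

C = [1/25, 2/5, 3/5, 3/5, 18/25, 1, 1]
j=0 picked index 1: u0 ∈ [1/25, 2/5)
j=1 picked index 1: u0 ∈ [-18/175, 9/35)
j=2 picked index 1: u0 ∈ [-43/175, 4/35)
j=3 picked index 2: u0 ∈ [-1/35, 6/35)
j=4 picked index 4: u0 ∈ [1/35, 26/175)
j=5 picked index 5: u0 ∈ [1/175, 2/7)
j=6 picked index 5: u0 ∈ [-24/175, 1/7)
intersection: [1/25, 4/35)

1/25 4/35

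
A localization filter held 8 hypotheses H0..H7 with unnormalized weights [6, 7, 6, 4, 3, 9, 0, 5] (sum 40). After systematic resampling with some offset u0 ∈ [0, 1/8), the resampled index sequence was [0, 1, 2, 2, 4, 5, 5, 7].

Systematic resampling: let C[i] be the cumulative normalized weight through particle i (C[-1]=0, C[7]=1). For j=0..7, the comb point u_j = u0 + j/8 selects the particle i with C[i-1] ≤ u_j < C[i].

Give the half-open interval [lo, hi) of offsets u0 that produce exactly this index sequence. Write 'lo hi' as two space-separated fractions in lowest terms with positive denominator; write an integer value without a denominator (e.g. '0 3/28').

C = [3/20, 13/40, 19/40, 23/40, 13/20, 7/8, 7/8, 1]
j=0 picked index 0: u0 ∈ [0, 3/20)
j=1 picked index 1: u0 ∈ [1/40, 1/5)
j=2 picked index 2: u0 ∈ [3/40, 9/40)
j=3 picked index 2: u0 ∈ [-1/20, 1/10)
j=4 picked index 4: u0 ∈ [3/40, 3/20)
j=5 picked index 5: u0 ∈ [1/40, 1/4)
j=6 picked index 5: u0 ∈ [-1/10, 1/8)
j=7 picked index 7: u0 ∈ [0, 1/8)
intersection: [3/40, 1/10)

3/40 1/10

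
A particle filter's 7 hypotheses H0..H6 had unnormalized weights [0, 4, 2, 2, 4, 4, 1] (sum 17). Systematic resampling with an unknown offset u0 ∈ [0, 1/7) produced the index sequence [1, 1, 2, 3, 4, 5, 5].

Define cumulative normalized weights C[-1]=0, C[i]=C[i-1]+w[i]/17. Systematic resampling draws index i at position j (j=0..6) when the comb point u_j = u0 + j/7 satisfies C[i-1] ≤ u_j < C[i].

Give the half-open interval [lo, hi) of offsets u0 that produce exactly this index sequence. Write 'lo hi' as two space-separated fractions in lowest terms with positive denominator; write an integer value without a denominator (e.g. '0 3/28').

0 5/119

C = [0, 4/17, 6/17, 8/17, 12/17, 16/17, 1]
j=0 picked index 1: u0 ∈ [0, 4/17)
j=1 picked index 1: u0 ∈ [-1/7, 11/119)
j=2 picked index 2: u0 ∈ [-6/119, 8/119)
j=3 picked index 3: u0 ∈ [-9/119, 5/119)
j=4 picked index 4: u0 ∈ [-12/119, 16/119)
j=5 picked index 5: u0 ∈ [-1/119, 27/119)
j=6 picked index 5: u0 ∈ [-18/119, 10/119)
intersection: [0, 5/119)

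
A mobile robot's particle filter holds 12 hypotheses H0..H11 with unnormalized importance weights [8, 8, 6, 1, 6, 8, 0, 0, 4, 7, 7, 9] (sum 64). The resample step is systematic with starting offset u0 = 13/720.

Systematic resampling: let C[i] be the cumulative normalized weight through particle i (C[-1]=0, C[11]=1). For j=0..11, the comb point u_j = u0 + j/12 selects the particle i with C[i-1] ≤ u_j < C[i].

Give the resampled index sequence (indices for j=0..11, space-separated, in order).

0 0 1 2 3 4 5 8 9 10 10 11

C = [1/8, 1/4, 11/32, 23/64, 29/64, 37/64, 37/64, 37/64, 41/64, 3/4, 55/64, 1]
j=0: u_0=13/720 ∈ [0, 1/8) → index 0
j=1: u_1=73/720 ∈ [0, 1/8) → index 0
j=2: u_2=133/720 ∈ [1/8, 1/4) → index 1
j=3: u_3=193/720 ∈ [1/4, 11/32) → index 2
j=4: u_4=253/720 ∈ [11/32, 23/64) → index 3
j=5: u_5=313/720 ∈ [23/64, 29/64) → index 4
j=6: u_6=373/720 ∈ [29/64, 37/64) → index 5
j=7: u_7=433/720 ∈ [37/64, 41/64) → index 8
j=8: u_8=493/720 ∈ [41/64, 3/4) → index 9
j=9: u_9=553/720 ∈ [3/4, 55/64) → index 10
j=10: u_10=613/720 ∈ [3/4, 55/64) → index 10
j=11: u_11=673/720 ∈ [55/64, 1) → index 11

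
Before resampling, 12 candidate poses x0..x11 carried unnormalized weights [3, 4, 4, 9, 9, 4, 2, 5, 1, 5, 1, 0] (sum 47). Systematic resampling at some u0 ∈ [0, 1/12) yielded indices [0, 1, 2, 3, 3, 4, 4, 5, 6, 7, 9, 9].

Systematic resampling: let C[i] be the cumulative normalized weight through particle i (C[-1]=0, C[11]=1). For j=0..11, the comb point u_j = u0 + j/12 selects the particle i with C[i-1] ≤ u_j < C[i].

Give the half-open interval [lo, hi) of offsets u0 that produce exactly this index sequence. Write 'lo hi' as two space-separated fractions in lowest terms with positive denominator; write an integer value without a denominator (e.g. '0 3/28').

11/282 35/564

C = [3/47, 7/47, 11/47, 20/47, 29/47, 33/47, 35/47, 40/47, 41/47, 46/47, 1, 1]
j=0 picked index 0: u0 ∈ [0, 3/47)
j=1 picked index 1: u0 ∈ [-11/564, 37/564)
j=2 picked index 2: u0 ∈ [-5/282, 19/282)
j=3 picked index 3: u0 ∈ [-3/188, 33/188)
j=4 picked index 3: u0 ∈ [-14/141, 13/141)
j=5 picked index 4: u0 ∈ [5/564, 113/564)
j=6 picked index 4: u0 ∈ [-7/94, 11/94)
j=7 picked index 5: u0 ∈ [19/564, 67/564)
j=8 picked index 6: u0 ∈ [5/141, 11/141)
j=9 picked index 7: u0 ∈ [-1/188, 19/188)
j=10 picked index 9: u0 ∈ [11/282, 41/282)
j=11 picked index 9: u0 ∈ [-25/564, 35/564)
intersection: [11/282, 35/564)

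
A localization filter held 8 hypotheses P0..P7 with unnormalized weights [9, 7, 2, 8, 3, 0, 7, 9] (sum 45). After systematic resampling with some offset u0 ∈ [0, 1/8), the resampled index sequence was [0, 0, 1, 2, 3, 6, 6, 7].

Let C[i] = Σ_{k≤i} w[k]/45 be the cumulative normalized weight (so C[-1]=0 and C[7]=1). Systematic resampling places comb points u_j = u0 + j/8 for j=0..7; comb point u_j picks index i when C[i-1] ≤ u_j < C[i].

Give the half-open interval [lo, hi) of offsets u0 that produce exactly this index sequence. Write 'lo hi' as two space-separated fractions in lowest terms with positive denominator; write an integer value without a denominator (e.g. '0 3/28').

C = [1/5, 16/45, 2/5, 26/45, 29/45, 29/45, 4/5, 1]
j=0 picked index 0: u0 ∈ [0, 1/5)
j=1 picked index 0: u0 ∈ [-1/8, 3/40)
j=2 picked index 1: u0 ∈ [-1/20, 19/180)
j=3 picked index 2: u0 ∈ [-7/360, 1/40)
j=4 picked index 3: u0 ∈ [-1/10, 7/90)
j=5 picked index 6: u0 ∈ [7/360, 7/40)
j=6 picked index 6: u0 ∈ [-19/180, 1/20)
j=7 picked index 7: u0 ∈ [-3/40, 1/8)
intersection: [7/360, 1/40)

7/360 1/40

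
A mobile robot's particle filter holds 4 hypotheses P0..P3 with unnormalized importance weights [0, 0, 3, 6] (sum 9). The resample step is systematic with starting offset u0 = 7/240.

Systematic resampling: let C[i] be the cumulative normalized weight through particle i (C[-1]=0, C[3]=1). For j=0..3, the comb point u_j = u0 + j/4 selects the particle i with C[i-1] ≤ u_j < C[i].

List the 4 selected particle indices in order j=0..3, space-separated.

2 2 3 3

C = [0, 0, 1/3, 1]
j=0: u_0=7/240 ∈ [0, 1/3) → index 2
j=1: u_1=67/240 ∈ [0, 1/3) → index 2
j=2: u_2=127/240 ∈ [1/3, 1) → index 3
j=3: u_3=187/240 ∈ [1/3, 1) → index 3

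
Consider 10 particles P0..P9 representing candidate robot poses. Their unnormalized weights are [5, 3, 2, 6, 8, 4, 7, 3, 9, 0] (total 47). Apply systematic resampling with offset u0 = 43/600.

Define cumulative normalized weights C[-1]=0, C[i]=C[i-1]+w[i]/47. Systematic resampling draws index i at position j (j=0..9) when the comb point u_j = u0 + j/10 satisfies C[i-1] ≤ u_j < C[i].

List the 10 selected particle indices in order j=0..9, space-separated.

C = [5/47, 8/47, 10/47, 16/47, 24/47, 28/47, 35/47, 38/47, 1, 1]
j=0: u_0=43/600 ∈ [0, 5/47) → index 0
j=1: u_1=103/600 ∈ [8/47, 10/47) → index 2
j=2: u_2=163/600 ∈ [10/47, 16/47) → index 3
j=3: u_3=223/600 ∈ [16/47, 24/47) → index 4
j=4: u_4=283/600 ∈ [16/47, 24/47) → index 4
j=5: u_5=343/600 ∈ [24/47, 28/47) → index 5
j=6: u_6=403/600 ∈ [28/47, 35/47) → index 6
j=7: u_7=463/600 ∈ [35/47, 38/47) → index 7
j=8: u_8=523/600 ∈ [38/47, 1) → index 8
j=9: u_9=583/600 ∈ [38/47, 1) → index 8

0 2 3 4 4 5 6 7 8 8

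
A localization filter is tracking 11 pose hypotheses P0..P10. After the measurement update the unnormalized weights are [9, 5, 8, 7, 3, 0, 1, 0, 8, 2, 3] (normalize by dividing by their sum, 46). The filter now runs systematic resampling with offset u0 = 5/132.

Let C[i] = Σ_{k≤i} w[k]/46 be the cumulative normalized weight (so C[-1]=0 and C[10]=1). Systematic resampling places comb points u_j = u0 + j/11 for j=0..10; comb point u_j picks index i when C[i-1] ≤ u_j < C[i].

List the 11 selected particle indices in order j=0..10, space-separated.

0 0 1 2 2 3 3 4 8 8 10

C = [9/46, 7/23, 11/23, 29/46, 16/23, 16/23, 33/46, 33/46, 41/46, 43/46, 1]
j=0: u_0=5/132 ∈ [0, 9/46) → index 0
j=1: u_1=17/132 ∈ [0, 9/46) → index 0
j=2: u_2=29/132 ∈ [9/46, 7/23) → index 1
j=3: u_3=41/132 ∈ [7/23, 11/23) → index 2
j=4: u_4=53/132 ∈ [7/23, 11/23) → index 2
j=5: u_5=65/132 ∈ [11/23, 29/46) → index 3
j=6: u_6=7/12 ∈ [11/23, 29/46) → index 3
j=7: u_7=89/132 ∈ [29/46, 16/23) → index 4
j=8: u_8=101/132 ∈ [33/46, 41/46) → index 8
j=9: u_9=113/132 ∈ [33/46, 41/46) → index 8
j=10: u_10=125/132 ∈ [43/46, 1) → index 10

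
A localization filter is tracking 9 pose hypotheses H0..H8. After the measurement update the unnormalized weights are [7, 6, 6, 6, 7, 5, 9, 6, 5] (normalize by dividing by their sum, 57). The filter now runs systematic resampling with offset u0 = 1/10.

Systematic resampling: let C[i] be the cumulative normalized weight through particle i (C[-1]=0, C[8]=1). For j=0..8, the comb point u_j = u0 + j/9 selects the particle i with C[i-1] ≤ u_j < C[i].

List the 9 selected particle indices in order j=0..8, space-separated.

0 1 2 3 4 6 6 7 8

C = [7/57, 13/57, 1/3, 25/57, 32/57, 37/57, 46/57, 52/57, 1]
j=0: u_0=1/10 ∈ [0, 7/57) → index 0
j=1: u_1=19/90 ∈ [7/57, 13/57) → index 1
j=2: u_2=29/90 ∈ [13/57, 1/3) → index 2
j=3: u_3=13/30 ∈ [1/3, 25/57) → index 3
j=4: u_4=49/90 ∈ [25/57, 32/57) → index 4
j=5: u_5=59/90 ∈ [37/57, 46/57) → index 6
j=6: u_6=23/30 ∈ [37/57, 46/57) → index 6
j=7: u_7=79/90 ∈ [46/57, 52/57) → index 7
j=8: u_8=89/90 ∈ [52/57, 1) → index 8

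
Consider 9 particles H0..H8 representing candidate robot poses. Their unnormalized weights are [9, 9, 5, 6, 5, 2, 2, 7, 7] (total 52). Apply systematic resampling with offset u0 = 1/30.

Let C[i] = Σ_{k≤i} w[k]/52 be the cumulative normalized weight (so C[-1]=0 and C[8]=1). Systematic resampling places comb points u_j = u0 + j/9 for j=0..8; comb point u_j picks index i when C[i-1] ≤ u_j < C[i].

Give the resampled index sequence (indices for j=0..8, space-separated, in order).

0 0 1 2 3 4 6 7 8

C = [9/52, 9/26, 23/52, 29/52, 17/26, 9/13, 19/26, 45/52, 1]
j=0: u_0=1/30 ∈ [0, 9/52) → index 0
j=1: u_1=13/90 ∈ [0, 9/52) → index 0
j=2: u_2=23/90 ∈ [9/52, 9/26) → index 1
j=3: u_3=11/30 ∈ [9/26, 23/52) → index 2
j=4: u_4=43/90 ∈ [23/52, 29/52) → index 3
j=5: u_5=53/90 ∈ [29/52, 17/26) → index 4
j=6: u_6=7/10 ∈ [9/13, 19/26) → index 6
j=7: u_7=73/90 ∈ [19/26, 45/52) → index 7
j=8: u_8=83/90 ∈ [45/52, 1) → index 8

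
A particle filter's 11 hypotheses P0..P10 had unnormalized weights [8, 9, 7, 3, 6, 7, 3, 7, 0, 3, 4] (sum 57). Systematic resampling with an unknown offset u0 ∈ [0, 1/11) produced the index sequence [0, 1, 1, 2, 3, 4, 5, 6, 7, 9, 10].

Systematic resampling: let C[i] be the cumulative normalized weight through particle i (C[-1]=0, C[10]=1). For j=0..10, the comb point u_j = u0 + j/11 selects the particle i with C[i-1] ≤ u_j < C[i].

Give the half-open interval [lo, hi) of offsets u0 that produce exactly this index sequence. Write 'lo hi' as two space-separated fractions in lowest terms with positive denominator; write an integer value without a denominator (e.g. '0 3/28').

C = [8/57, 17/57, 8/19, 9/19, 11/19, 40/57, 43/57, 50/57, 50/57, 53/57, 1]
j=0 picked index 0: u0 ∈ [0, 8/57)
j=1 picked index 1: u0 ∈ [31/627, 130/627)
j=2 picked index 1: u0 ∈ [-26/627, 73/627)
j=3 picked index 2: u0 ∈ [16/627, 31/209)
j=4 picked index 3: u0 ∈ [12/209, 23/209)
j=5 picked index 4: u0 ∈ [4/209, 26/209)
j=6 picked index 5: u0 ∈ [7/209, 98/627)
j=7 picked index 6: u0 ∈ [41/627, 74/627)
j=8 picked index 7: u0 ∈ [17/627, 94/627)
j=9 picked index 9: u0 ∈ [37/627, 70/627)
j=10 picked index 10: u0 ∈ [13/627, 1/11)
intersection: [41/627, 1/11)

41/627 1/11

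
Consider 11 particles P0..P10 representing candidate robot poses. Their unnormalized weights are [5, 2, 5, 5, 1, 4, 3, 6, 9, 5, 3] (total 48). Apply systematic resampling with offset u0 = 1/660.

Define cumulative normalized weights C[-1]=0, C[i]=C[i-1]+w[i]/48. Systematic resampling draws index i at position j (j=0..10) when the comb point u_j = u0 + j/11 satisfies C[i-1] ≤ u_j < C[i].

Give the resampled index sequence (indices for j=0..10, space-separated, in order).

0 0 2 3 4 5 7 7 8 8 9

C = [5/48, 7/48, 1/4, 17/48, 3/8, 11/24, 25/48, 31/48, 5/6, 15/16, 1]
j=0: u_0=1/660 ∈ [0, 5/48) → index 0
j=1: u_1=61/660 ∈ [0, 5/48) → index 0
j=2: u_2=11/60 ∈ [7/48, 1/4) → index 2
j=3: u_3=181/660 ∈ [1/4, 17/48) → index 3
j=4: u_4=241/660 ∈ [17/48, 3/8) → index 4
j=5: u_5=301/660 ∈ [3/8, 11/24) → index 5
j=6: u_6=361/660 ∈ [25/48, 31/48) → index 7
j=7: u_7=421/660 ∈ [25/48, 31/48) → index 7
j=8: u_8=481/660 ∈ [31/48, 5/6) → index 8
j=9: u_9=541/660 ∈ [31/48, 5/6) → index 8
j=10: u_10=601/660 ∈ [5/6, 15/16) → index 9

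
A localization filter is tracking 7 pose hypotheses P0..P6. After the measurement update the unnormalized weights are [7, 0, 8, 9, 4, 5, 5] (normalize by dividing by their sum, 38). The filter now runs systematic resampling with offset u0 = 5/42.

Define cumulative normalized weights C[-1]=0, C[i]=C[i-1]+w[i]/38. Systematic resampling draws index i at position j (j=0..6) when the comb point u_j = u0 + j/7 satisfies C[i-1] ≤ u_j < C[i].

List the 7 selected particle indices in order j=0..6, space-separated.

0 2 3 3 4 5 6

C = [7/38, 7/38, 15/38, 12/19, 14/19, 33/38, 1]
j=0: u_0=5/42 ∈ [0, 7/38) → index 0
j=1: u_1=11/42 ∈ [7/38, 15/38) → index 2
j=2: u_2=17/42 ∈ [15/38, 12/19) → index 3
j=3: u_3=23/42 ∈ [15/38, 12/19) → index 3
j=4: u_4=29/42 ∈ [12/19, 14/19) → index 4
j=5: u_5=5/6 ∈ [14/19, 33/38) → index 5
j=6: u_6=41/42 ∈ [33/38, 1) → index 6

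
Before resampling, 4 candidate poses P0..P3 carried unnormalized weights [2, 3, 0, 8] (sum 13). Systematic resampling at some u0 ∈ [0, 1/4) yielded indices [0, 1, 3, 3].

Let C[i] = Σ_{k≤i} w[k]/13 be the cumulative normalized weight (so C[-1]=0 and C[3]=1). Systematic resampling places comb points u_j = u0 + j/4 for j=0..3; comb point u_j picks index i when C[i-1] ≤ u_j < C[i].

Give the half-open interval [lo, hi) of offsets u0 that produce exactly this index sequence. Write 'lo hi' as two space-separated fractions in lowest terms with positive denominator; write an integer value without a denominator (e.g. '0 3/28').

0 7/52

C = [2/13, 5/13, 5/13, 1]
j=0 picked index 0: u0 ∈ [0, 2/13)
j=1 picked index 1: u0 ∈ [-5/52, 7/52)
j=2 picked index 3: u0 ∈ [-3/26, 1/2)
j=3 picked index 3: u0 ∈ [-19/52, 1/4)
intersection: [0, 7/52)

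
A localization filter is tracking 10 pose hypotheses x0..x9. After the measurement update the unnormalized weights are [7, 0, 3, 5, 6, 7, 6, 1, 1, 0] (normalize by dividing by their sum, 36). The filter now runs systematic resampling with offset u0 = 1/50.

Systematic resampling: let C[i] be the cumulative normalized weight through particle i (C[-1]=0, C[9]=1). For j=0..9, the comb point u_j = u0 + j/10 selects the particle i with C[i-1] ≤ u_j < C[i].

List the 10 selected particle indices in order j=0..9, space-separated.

C = [7/36, 7/36, 5/18, 5/12, 7/12, 7/9, 17/18, 35/36, 1, 1]
j=0: u_0=1/50 ∈ [0, 7/36) → index 0
j=1: u_1=3/25 ∈ [0, 7/36) → index 0
j=2: u_2=11/50 ∈ [7/36, 5/18) → index 2
j=3: u_3=8/25 ∈ [5/18, 5/12) → index 3
j=4: u_4=21/50 ∈ [5/12, 7/12) → index 4
j=5: u_5=13/25 ∈ [5/12, 7/12) → index 4
j=6: u_6=31/50 ∈ [7/12, 7/9) → index 5
j=7: u_7=18/25 ∈ [7/12, 7/9) → index 5
j=8: u_8=41/50 ∈ [7/9, 17/18) → index 6
j=9: u_9=23/25 ∈ [7/9, 17/18) → index 6

0 0 2 3 4 4 5 5 6 6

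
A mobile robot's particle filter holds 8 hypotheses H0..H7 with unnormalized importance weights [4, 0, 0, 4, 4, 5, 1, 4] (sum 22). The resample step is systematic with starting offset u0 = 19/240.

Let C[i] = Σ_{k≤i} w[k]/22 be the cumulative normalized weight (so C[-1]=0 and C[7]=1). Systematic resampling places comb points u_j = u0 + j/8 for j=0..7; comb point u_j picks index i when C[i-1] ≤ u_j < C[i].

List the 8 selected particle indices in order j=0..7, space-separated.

0 3 3 4 5 5 7 7

C = [2/11, 2/11, 2/11, 4/11, 6/11, 17/22, 9/11, 1]
j=0: u_0=19/240 ∈ [0, 2/11) → index 0
j=1: u_1=49/240 ∈ [2/11, 4/11) → index 3
j=2: u_2=79/240 ∈ [2/11, 4/11) → index 3
j=3: u_3=109/240 ∈ [4/11, 6/11) → index 4
j=4: u_4=139/240 ∈ [6/11, 17/22) → index 5
j=5: u_5=169/240 ∈ [6/11, 17/22) → index 5
j=6: u_6=199/240 ∈ [9/11, 1) → index 7
j=7: u_7=229/240 ∈ [9/11, 1) → index 7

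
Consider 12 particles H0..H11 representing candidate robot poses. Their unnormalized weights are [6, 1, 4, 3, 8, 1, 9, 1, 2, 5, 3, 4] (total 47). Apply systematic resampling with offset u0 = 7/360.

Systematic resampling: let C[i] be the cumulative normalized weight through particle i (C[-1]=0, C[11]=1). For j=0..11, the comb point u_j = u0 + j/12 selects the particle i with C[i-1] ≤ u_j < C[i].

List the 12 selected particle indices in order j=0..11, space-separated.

0 0 2 3 4 4 6 6 7 9 10 11

C = [6/47, 7/47, 11/47, 14/47, 22/47, 23/47, 32/47, 33/47, 35/47, 40/47, 43/47, 1]
j=0: u_0=7/360 ∈ [0, 6/47) → index 0
j=1: u_1=37/360 ∈ [0, 6/47) → index 0
j=2: u_2=67/360 ∈ [7/47, 11/47) → index 2
j=3: u_3=97/360 ∈ [11/47, 14/47) → index 3
j=4: u_4=127/360 ∈ [14/47, 22/47) → index 4
j=5: u_5=157/360 ∈ [14/47, 22/47) → index 4
j=6: u_6=187/360 ∈ [23/47, 32/47) → index 6
j=7: u_7=217/360 ∈ [23/47, 32/47) → index 6
j=8: u_8=247/360 ∈ [32/47, 33/47) → index 7
j=9: u_9=277/360 ∈ [35/47, 40/47) → index 9
j=10: u_10=307/360 ∈ [40/47, 43/47) → index 10
j=11: u_11=337/360 ∈ [43/47, 1) → index 11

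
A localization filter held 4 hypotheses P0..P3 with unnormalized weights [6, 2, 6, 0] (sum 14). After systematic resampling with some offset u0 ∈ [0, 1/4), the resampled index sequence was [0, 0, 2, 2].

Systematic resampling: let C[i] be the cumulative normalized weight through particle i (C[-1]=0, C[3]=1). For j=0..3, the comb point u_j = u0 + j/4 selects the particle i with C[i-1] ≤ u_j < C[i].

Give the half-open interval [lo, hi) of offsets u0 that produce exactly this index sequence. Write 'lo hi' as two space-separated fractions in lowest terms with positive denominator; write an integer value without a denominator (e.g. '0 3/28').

1/14 5/28

C = [3/7, 4/7, 1, 1]
j=0 picked index 0: u0 ∈ [0, 3/7)
j=1 picked index 0: u0 ∈ [-1/4, 5/28)
j=2 picked index 2: u0 ∈ [1/14, 1/2)
j=3 picked index 2: u0 ∈ [-5/28, 1/4)
intersection: [1/14, 5/28)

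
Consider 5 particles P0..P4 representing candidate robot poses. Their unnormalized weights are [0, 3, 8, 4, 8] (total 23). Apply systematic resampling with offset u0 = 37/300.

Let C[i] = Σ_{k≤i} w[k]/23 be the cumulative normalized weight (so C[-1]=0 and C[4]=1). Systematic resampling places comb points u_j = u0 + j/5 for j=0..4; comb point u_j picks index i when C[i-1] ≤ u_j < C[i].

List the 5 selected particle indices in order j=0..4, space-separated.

1 2 3 4 4

C = [0, 3/23, 11/23, 15/23, 1]
j=0: u_0=37/300 ∈ [0, 3/23) → index 1
j=1: u_1=97/300 ∈ [3/23, 11/23) → index 2
j=2: u_2=157/300 ∈ [11/23, 15/23) → index 3
j=3: u_3=217/300 ∈ [15/23, 1) → index 4
j=4: u_4=277/300 ∈ [15/23, 1) → index 4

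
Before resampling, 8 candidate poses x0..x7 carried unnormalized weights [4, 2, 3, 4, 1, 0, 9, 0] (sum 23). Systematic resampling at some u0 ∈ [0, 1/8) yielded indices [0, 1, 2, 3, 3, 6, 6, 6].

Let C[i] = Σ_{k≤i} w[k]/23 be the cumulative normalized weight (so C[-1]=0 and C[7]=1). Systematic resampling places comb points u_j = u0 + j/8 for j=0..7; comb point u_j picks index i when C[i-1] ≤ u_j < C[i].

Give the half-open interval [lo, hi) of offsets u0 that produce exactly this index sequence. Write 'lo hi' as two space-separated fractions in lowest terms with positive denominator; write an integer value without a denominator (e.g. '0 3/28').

C = [4/23, 6/23, 9/23, 13/23, 14/23, 14/23, 1, 1]
j=0 picked index 0: u0 ∈ [0, 4/23)
j=1 picked index 1: u0 ∈ [9/184, 25/184)
j=2 picked index 2: u0 ∈ [1/92, 13/92)
j=3 picked index 3: u0 ∈ [3/184, 35/184)
j=4 picked index 3: u0 ∈ [-5/46, 3/46)
j=5 picked index 6: u0 ∈ [-3/184, 3/8)
j=6 picked index 6: u0 ∈ [-13/92, 1/4)
j=7 picked index 6: u0 ∈ [-49/184, 1/8)
intersection: [9/184, 3/46)

9/184 3/46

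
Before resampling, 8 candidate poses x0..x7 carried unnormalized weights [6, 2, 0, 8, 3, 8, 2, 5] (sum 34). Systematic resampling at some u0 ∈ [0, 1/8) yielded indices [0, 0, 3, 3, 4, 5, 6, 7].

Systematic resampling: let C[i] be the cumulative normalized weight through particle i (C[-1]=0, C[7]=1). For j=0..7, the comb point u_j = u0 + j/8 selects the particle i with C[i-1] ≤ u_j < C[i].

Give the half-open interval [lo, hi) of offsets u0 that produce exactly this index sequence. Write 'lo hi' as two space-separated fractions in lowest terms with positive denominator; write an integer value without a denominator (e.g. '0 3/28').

3/68 7/136

C = [3/17, 4/17, 4/17, 8/17, 19/34, 27/34, 29/34, 1]
j=0 picked index 0: u0 ∈ [0, 3/17)
j=1 picked index 0: u0 ∈ [-1/8, 7/136)
j=2 picked index 3: u0 ∈ [-1/68, 15/68)
j=3 picked index 3: u0 ∈ [-19/136, 13/136)
j=4 picked index 4: u0 ∈ [-1/34, 1/17)
j=5 picked index 5: u0 ∈ [-9/136, 23/136)
j=6 picked index 6: u0 ∈ [3/68, 7/68)
j=7 picked index 7: u0 ∈ [-3/136, 1/8)
intersection: [3/68, 7/136)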